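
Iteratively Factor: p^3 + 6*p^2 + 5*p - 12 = (p + 3)*(p^2 + 3*p - 4) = (p - 1)*(p + 3)*(p + 4)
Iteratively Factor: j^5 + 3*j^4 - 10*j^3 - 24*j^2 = (j - 3)*(j^4 + 6*j^3 + 8*j^2) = j*(j - 3)*(j^3 + 6*j^2 + 8*j) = j*(j - 3)*(j + 4)*(j^2 + 2*j) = j*(j - 3)*(j + 2)*(j + 4)*(j)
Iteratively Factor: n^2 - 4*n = (n - 4)*(n)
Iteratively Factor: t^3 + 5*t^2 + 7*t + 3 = (t + 1)*(t^2 + 4*t + 3) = (t + 1)*(t + 3)*(t + 1)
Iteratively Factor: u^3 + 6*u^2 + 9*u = (u)*(u^2 + 6*u + 9) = u*(u + 3)*(u + 3)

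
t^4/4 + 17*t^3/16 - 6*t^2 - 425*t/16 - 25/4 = (t/4 + 1)*(t - 5)*(t + 1/4)*(t + 5)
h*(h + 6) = h^2 + 6*h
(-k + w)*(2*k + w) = -2*k^2 + k*w + w^2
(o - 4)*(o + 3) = o^2 - o - 12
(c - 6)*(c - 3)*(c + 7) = c^3 - 2*c^2 - 45*c + 126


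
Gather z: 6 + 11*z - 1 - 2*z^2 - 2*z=-2*z^2 + 9*z + 5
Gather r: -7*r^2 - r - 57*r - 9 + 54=-7*r^2 - 58*r + 45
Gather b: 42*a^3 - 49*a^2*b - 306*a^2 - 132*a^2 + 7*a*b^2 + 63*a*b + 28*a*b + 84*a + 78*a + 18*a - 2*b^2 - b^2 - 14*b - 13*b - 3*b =42*a^3 - 438*a^2 + 180*a + b^2*(7*a - 3) + b*(-49*a^2 + 91*a - 30)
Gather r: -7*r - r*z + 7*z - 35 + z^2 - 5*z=r*(-z - 7) + z^2 + 2*z - 35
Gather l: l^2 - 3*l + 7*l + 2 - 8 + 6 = l^2 + 4*l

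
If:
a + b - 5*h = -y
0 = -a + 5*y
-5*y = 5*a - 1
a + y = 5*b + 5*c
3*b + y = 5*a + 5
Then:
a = 1/6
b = 29/15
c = -142/75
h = 32/75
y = 1/30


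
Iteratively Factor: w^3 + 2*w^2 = (w + 2)*(w^2) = w*(w + 2)*(w)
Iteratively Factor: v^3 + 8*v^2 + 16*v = (v + 4)*(v^2 + 4*v) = v*(v + 4)*(v + 4)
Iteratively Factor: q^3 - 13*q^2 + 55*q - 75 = (q - 3)*(q^2 - 10*q + 25) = (q - 5)*(q - 3)*(q - 5)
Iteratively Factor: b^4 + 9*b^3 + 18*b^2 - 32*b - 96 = (b + 4)*(b^3 + 5*b^2 - 2*b - 24) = (b + 4)^2*(b^2 + b - 6) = (b + 3)*(b + 4)^2*(b - 2)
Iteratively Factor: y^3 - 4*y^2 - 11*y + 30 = (y - 5)*(y^2 + y - 6) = (y - 5)*(y - 2)*(y + 3)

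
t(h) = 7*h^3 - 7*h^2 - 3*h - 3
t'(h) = 21*h^2 - 14*h - 3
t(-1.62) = -46.27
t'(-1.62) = 74.79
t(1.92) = 14.98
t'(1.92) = 47.53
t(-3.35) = -334.68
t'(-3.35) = 279.57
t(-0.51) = -4.22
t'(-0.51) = 9.60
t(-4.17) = -619.79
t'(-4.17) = 420.55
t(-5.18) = -1148.23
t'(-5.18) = 633.00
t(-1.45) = -34.71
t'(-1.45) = 61.45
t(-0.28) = -2.86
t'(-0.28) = 2.57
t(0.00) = -3.00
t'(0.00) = -3.00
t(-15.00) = -25158.00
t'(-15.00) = 4932.00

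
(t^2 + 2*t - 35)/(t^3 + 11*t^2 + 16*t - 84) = (t - 5)/(t^2 + 4*t - 12)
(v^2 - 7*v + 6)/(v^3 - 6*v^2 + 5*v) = (v - 6)/(v*(v - 5))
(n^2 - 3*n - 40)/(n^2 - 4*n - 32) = (n + 5)/(n + 4)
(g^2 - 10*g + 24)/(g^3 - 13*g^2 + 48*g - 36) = (g - 4)/(g^2 - 7*g + 6)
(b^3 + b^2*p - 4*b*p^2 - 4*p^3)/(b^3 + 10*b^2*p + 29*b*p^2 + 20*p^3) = (b^2 - 4*p^2)/(b^2 + 9*b*p + 20*p^2)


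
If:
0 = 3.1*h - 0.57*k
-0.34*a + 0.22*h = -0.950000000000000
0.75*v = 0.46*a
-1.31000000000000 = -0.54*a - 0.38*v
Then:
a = 1.69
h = -1.70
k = -9.24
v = 1.04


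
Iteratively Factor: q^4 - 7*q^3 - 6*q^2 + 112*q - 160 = (q + 4)*(q^3 - 11*q^2 + 38*q - 40) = (q - 5)*(q + 4)*(q^2 - 6*q + 8) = (q - 5)*(q - 2)*(q + 4)*(q - 4)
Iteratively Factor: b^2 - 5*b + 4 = (b - 4)*(b - 1)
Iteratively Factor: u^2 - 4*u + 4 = (u - 2)*(u - 2)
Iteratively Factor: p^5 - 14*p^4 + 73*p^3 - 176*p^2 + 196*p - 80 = (p - 1)*(p^4 - 13*p^3 + 60*p^2 - 116*p + 80) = (p - 2)*(p - 1)*(p^3 - 11*p^2 + 38*p - 40) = (p - 5)*(p - 2)*(p - 1)*(p^2 - 6*p + 8) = (p - 5)*(p - 4)*(p - 2)*(p - 1)*(p - 2)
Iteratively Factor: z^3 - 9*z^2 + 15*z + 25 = (z - 5)*(z^2 - 4*z - 5) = (z - 5)*(z + 1)*(z - 5)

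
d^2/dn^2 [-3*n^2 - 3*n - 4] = -6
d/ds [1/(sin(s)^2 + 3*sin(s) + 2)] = -(2*sin(s) + 3)*cos(s)/(sin(s)^2 + 3*sin(s) + 2)^2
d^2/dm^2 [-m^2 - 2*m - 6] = -2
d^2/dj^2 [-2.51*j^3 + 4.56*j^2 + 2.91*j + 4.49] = 9.12 - 15.06*j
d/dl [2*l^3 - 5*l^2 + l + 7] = 6*l^2 - 10*l + 1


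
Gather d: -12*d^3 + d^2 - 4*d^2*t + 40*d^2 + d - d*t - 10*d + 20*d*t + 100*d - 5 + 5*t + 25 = -12*d^3 + d^2*(41 - 4*t) + d*(19*t + 91) + 5*t + 20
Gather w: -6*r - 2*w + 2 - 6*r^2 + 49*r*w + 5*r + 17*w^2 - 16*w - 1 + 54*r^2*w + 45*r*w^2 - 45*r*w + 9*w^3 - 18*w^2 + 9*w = -6*r^2 - r + 9*w^3 + w^2*(45*r - 1) + w*(54*r^2 + 4*r - 9) + 1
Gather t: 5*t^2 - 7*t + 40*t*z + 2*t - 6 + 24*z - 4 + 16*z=5*t^2 + t*(40*z - 5) + 40*z - 10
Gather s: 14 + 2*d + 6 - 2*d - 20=0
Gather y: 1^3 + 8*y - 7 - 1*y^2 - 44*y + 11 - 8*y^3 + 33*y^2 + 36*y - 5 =-8*y^3 + 32*y^2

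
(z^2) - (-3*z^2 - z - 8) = 4*z^2 + z + 8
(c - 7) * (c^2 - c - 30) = c^3 - 8*c^2 - 23*c + 210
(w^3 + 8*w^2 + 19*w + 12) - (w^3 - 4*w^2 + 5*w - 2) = 12*w^2 + 14*w + 14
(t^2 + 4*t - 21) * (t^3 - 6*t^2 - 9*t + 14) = t^5 - 2*t^4 - 54*t^3 + 104*t^2 + 245*t - 294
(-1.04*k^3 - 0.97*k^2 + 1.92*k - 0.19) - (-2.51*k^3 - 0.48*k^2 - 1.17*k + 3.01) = 1.47*k^3 - 0.49*k^2 + 3.09*k - 3.2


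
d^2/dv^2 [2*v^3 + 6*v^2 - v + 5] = 12*v + 12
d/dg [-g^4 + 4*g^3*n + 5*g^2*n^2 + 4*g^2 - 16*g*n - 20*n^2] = -4*g^3 + 12*g^2*n + 10*g*n^2 + 8*g - 16*n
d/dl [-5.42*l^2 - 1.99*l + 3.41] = -10.84*l - 1.99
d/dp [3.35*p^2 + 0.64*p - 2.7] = 6.7*p + 0.64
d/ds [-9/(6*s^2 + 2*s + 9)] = 18*(6*s + 1)/(6*s^2 + 2*s + 9)^2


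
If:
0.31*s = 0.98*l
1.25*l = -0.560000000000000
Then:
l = -0.45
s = -1.42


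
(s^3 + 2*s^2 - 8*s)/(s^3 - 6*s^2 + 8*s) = (s + 4)/(s - 4)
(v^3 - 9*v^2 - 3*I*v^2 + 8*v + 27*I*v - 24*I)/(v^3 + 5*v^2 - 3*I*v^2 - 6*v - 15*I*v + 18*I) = (v - 8)/(v + 6)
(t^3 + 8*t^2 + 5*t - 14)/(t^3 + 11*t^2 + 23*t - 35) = (t + 2)/(t + 5)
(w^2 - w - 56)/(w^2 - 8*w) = (w + 7)/w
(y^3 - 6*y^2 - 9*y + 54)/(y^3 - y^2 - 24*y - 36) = (y - 3)/(y + 2)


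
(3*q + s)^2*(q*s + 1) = 9*q^3*s + 6*q^2*s^2 + 9*q^2 + q*s^3 + 6*q*s + s^2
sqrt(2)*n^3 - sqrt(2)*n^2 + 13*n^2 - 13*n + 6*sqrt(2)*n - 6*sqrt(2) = (n - 1)*(n + 6*sqrt(2))*(sqrt(2)*n + 1)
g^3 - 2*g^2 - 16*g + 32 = (g - 4)*(g - 2)*(g + 4)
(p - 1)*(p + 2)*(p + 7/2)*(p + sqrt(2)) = p^4 + sqrt(2)*p^3 + 9*p^3/2 + 3*p^2/2 + 9*sqrt(2)*p^2/2 - 7*p + 3*sqrt(2)*p/2 - 7*sqrt(2)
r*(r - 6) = r^2 - 6*r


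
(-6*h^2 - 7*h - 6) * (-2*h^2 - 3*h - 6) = 12*h^4 + 32*h^3 + 69*h^2 + 60*h + 36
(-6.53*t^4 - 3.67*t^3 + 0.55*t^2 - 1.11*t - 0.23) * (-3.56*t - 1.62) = 23.2468*t^5 + 23.6438*t^4 + 3.9874*t^3 + 3.0606*t^2 + 2.617*t + 0.3726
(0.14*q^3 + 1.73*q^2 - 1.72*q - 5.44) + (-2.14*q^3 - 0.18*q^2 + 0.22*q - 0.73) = -2.0*q^3 + 1.55*q^2 - 1.5*q - 6.17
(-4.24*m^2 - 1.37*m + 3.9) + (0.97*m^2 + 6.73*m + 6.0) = -3.27*m^2 + 5.36*m + 9.9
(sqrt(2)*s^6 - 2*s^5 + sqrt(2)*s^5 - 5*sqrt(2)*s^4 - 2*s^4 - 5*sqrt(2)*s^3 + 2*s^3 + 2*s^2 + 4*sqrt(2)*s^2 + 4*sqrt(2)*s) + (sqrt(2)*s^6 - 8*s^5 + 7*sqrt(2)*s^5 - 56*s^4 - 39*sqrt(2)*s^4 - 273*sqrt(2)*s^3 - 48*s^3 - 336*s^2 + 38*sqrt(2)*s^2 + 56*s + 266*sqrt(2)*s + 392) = 2*sqrt(2)*s^6 - 10*s^5 + 8*sqrt(2)*s^5 - 44*sqrt(2)*s^4 - 58*s^4 - 278*sqrt(2)*s^3 - 46*s^3 - 334*s^2 + 42*sqrt(2)*s^2 + 56*s + 270*sqrt(2)*s + 392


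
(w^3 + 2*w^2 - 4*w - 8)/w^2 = w + 2 - 4/w - 8/w^2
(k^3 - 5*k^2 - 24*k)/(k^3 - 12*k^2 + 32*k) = (k + 3)/(k - 4)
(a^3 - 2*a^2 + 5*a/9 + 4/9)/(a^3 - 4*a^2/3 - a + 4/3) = (a + 1/3)/(a + 1)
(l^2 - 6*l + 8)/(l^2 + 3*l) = (l^2 - 6*l + 8)/(l*(l + 3))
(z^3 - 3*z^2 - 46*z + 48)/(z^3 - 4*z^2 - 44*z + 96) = (z - 1)/(z - 2)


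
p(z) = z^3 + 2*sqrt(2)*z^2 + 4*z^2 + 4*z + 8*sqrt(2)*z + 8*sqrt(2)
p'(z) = 3*z^2 + 4*sqrt(2)*z + 8*z + 4 + 8*sqrt(2)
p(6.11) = 587.90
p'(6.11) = 210.75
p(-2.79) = 0.02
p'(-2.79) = 0.56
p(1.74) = 63.90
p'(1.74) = 48.16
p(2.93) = 139.96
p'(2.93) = 81.08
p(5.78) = 521.05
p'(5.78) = 194.48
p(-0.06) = 10.42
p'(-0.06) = 14.51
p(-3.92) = -4.02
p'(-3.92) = 7.88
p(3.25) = 167.54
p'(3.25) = 91.39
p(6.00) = 565.02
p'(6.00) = 205.25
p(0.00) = 11.31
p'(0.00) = 15.31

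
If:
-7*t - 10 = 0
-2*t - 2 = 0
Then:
No Solution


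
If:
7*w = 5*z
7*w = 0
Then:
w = 0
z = 0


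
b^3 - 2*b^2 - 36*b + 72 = (b - 6)*(b - 2)*(b + 6)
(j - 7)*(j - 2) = j^2 - 9*j + 14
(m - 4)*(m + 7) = m^2 + 3*m - 28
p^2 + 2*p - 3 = (p - 1)*(p + 3)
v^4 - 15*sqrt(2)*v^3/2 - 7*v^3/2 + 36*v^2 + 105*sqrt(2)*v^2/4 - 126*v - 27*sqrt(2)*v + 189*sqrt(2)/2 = (v - 7/2)*(v - 3*sqrt(2))^2*(v - 3*sqrt(2)/2)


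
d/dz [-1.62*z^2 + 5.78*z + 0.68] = 5.78 - 3.24*z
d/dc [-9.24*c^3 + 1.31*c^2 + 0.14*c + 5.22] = -27.72*c^2 + 2.62*c + 0.14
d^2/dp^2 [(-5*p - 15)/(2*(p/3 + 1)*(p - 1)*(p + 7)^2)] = 30*(-3*p^2 - 10*p - 19)/(p^7 + 25*p^6 + 213*p^5 + 573*p^4 - 861*p^3 - 3381*p^2 + 5831*p - 2401)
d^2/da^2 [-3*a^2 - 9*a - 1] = -6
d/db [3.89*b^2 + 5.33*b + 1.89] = 7.78*b + 5.33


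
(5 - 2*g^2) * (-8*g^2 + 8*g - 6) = 16*g^4 - 16*g^3 - 28*g^2 + 40*g - 30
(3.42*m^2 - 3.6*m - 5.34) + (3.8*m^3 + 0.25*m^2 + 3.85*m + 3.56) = 3.8*m^3 + 3.67*m^2 + 0.25*m - 1.78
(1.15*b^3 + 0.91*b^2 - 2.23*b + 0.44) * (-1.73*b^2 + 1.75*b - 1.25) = -1.9895*b^5 + 0.4382*b^4 + 4.0129*b^3 - 5.8012*b^2 + 3.5575*b - 0.55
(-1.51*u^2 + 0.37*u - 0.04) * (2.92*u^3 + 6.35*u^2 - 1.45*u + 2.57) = -4.4092*u^5 - 8.5081*u^4 + 4.4222*u^3 - 4.6712*u^2 + 1.0089*u - 0.1028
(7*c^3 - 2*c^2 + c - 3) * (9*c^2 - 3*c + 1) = 63*c^5 - 39*c^4 + 22*c^3 - 32*c^2 + 10*c - 3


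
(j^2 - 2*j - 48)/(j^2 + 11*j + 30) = (j - 8)/(j + 5)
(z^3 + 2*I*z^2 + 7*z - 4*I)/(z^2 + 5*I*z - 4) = (z^2 - 2*I*z - 1)/(z + I)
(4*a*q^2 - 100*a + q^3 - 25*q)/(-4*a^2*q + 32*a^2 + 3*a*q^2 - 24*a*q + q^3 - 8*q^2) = (q^2 - 25)/(-a*q + 8*a + q^2 - 8*q)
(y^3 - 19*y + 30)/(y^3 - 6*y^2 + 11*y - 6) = (y + 5)/(y - 1)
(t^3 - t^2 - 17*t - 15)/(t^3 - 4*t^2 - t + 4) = (t^2 - 2*t - 15)/(t^2 - 5*t + 4)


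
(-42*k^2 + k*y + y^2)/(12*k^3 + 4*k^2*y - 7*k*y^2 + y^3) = (7*k + y)/(-2*k^2 - k*y + y^2)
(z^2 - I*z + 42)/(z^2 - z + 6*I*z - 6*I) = (z - 7*I)/(z - 1)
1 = 1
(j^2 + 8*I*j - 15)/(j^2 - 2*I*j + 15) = (j + 5*I)/(j - 5*I)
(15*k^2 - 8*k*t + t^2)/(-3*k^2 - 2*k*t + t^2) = (-5*k + t)/(k + t)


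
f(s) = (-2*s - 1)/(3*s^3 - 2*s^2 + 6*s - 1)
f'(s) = (-2*s - 1)*(-9*s^2 + 4*s - 6)/(3*s^3 - 2*s^2 + 6*s - 1)^2 - 2/(3*s^3 - 2*s^2 + 6*s - 1) = (12*s^3 + 5*s^2 - 4*s + 8)/(9*s^6 - 12*s^5 + 40*s^4 - 30*s^3 + 40*s^2 - 12*s + 1)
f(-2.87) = -0.04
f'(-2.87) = -0.02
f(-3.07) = -0.04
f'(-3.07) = -0.02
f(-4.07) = -0.03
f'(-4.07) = -0.01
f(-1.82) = -0.07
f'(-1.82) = -0.03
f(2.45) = -0.13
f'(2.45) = 0.10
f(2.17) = -0.16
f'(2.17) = 0.13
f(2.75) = -0.10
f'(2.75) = 0.07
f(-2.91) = -0.04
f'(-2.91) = -0.02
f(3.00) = -0.09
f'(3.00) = 0.06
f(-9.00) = -0.00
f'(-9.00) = 0.00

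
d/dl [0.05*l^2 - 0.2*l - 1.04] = 0.1*l - 0.2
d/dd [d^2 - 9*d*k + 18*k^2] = 2*d - 9*k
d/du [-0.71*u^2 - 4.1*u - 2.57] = -1.42*u - 4.1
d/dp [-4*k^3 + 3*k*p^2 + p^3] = 3*p*(2*k + p)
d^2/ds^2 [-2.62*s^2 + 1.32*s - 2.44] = -5.24000000000000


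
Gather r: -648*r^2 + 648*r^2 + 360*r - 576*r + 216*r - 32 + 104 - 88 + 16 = 0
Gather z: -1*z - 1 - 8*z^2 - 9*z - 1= -8*z^2 - 10*z - 2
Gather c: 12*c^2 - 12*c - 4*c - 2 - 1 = 12*c^2 - 16*c - 3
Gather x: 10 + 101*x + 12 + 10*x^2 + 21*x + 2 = 10*x^2 + 122*x + 24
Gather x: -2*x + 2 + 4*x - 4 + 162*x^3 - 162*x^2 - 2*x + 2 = 162*x^3 - 162*x^2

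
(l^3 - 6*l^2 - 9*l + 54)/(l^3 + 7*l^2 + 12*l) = (l^2 - 9*l + 18)/(l*(l + 4))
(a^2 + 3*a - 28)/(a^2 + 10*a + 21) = (a - 4)/(a + 3)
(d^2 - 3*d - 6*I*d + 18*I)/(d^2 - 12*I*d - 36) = (d - 3)/(d - 6*I)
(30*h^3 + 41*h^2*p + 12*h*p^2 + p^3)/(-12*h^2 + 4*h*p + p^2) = (5*h^2 + 6*h*p + p^2)/(-2*h + p)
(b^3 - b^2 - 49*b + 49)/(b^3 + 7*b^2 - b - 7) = (b - 7)/(b + 1)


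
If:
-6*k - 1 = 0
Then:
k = -1/6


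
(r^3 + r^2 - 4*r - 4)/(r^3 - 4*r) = (r + 1)/r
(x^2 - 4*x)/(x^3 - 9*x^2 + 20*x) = 1/(x - 5)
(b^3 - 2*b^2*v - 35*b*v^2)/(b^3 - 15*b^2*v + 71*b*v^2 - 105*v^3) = b*(b + 5*v)/(b^2 - 8*b*v + 15*v^2)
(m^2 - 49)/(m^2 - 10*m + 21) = (m + 7)/(m - 3)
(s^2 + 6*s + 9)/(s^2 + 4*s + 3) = (s + 3)/(s + 1)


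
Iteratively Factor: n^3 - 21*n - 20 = (n + 4)*(n^2 - 4*n - 5) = (n + 1)*(n + 4)*(n - 5)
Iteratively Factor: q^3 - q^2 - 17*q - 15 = (q - 5)*(q^2 + 4*q + 3) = (q - 5)*(q + 1)*(q + 3)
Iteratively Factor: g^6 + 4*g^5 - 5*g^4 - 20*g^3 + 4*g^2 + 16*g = (g + 2)*(g^5 + 2*g^4 - 9*g^3 - 2*g^2 + 8*g) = g*(g + 2)*(g^4 + 2*g^3 - 9*g^2 - 2*g + 8) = g*(g + 1)*(g + 2)*(g^3 + g^2 - 10*g + 8) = g*(g + 1)*(g + 2)*(g + 4)*(g^2 - 3*g + 2) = g*(g - 1)*(g + 1)*(g + 2)*(g + 4)*(g - 2)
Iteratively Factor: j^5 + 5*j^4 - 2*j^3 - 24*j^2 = (j + 3)*(j^4 + 2*j^3 - 8*j^2) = (j - 2)*(j + 3)*(j^3 + 4*j^2) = j*(j - 2)*(j + 3)*(j^2 + 4*j) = j^2*(j - 2)*(j + 3)*(j + 4)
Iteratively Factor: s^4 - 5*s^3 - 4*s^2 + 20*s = (s - 5)*(s^3 - 4*s) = (s - 5)*(s - 2)*(s^2 + 2*s) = (s - 5)*(s - 2)*(s + 2)*(s)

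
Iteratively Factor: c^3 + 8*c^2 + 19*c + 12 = (c + 3)*(c^2 + 5*c + 4) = (c + 1)*(c + 3)*(c + 4)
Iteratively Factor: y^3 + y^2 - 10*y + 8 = (y - 1)*(y^2 + 2*y - 8) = (y - 1)*(y + 4)*(y - 2)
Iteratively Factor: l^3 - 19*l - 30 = (l + 3)*(l^2 - 3*l - 10) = (l + 2)*(l + 3)*(l - 5)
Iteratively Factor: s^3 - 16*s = (s - 4)*(s^2 + 4*s) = (s - 4)*(s + 4)*(s)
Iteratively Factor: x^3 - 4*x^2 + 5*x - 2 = (x - 1)*(x^2 - 3*x + 2) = (x - 2)*(x - 1)*(x - 1)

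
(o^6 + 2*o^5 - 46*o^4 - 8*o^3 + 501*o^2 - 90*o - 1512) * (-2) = -2*o^6 - 4*o^5 + 92*o^4 + 16*o^3 - 1002*o^2 + 180*o + 3024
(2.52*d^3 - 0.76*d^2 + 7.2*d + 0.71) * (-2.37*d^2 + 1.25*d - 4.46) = -5.9724*d^5 + 4.9512*d^4 - 29.2532*d^3 + 10.7069*d^2 - 31.2245*d - 3.1666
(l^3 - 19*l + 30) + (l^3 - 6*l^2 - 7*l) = 2*l^3 - 6*l^2 - 26*l + 30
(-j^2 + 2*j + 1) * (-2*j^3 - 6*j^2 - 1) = 2*j^5 + 2*j^4 - 14*j^3 - 5*j^2 - 2*j - 1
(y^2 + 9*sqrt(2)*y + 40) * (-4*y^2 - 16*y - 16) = -4*y^4 - 36*sqrt(2)*y^3 - 16*y^3 - 144*sqrt(2)*y^2 - 176*y^2 - 640*y - 144*sqrt(2)*y - 640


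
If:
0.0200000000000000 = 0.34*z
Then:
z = 0.06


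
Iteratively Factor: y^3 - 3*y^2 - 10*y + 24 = (y - 4)*(y^2 + y - 6) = (y - 4)*(y - 2)*(y + 3)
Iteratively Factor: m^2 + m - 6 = (m - 2)*(m + 3)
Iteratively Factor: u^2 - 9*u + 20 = (u - 4)*(u - 5)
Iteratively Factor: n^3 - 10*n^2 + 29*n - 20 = (n - 1)*(n^2 - 9*n + 20) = (n - 4)*(n - 1)*(n - 5)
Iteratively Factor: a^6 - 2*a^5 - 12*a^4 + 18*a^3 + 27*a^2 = (a - 3)*(a^5 + a^4 - 9*a^3 - 9*a^2) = (a - 3)*(a + 3)*(a^4 - 2*a^3 - 3*a^2) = a*(a - 3)*(a + 3)*(a^3 - 2*a^2 - 3*a) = a*(a - 3)*(a + 1)*(a + 3)*(a^2 - 3*a) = a^2*(a - 3)*(a + 1)*(a + 3)*(a - 3)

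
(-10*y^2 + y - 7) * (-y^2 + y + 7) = 10*y^4 - 11*y^3 - 62*y^2 - 49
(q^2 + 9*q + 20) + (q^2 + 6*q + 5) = 2*q^2 + 15*q + 25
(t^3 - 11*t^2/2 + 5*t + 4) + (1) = t^3 - 11*t^2/2 + 5*t + 5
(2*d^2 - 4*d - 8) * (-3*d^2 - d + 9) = -6*d^4 + 10*d^3 + 46*d^2 - 28*d - 72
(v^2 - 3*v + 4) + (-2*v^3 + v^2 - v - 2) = -2*v^3 + 2*v^2 - 4*v + 2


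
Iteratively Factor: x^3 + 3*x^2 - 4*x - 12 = (x + 2)*(x^2 + x - 6) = (x - 2)*(x + 2)*(x + 3)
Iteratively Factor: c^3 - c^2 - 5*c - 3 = (c + 1)*(c^2 - 2*c - 3) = (c + 1)^2*(c - 3)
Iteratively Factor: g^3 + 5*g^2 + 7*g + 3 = (g + 1)*(g^2 + 4*g + 3) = (g + 1)*(g + 3)*(g + 1)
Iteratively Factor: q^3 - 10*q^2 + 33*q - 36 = (q - 3)*(q^2 - 7*q + 12) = (q - 4)*(q - 3)*(q - 3)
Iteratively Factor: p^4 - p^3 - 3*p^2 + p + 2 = (p - 2)*(p^3 + p^2 - p - 1) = (p - 2)*(p + 1)*(p^2 - 1) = (p - 2)*(p - 1)*(p + 1)*(p + 1)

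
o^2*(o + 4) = o^3 + 4*o^2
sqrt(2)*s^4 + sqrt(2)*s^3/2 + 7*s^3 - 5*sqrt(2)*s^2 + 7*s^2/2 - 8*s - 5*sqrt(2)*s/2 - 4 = (s + 1/2)*(s - sqrt(2))*(s + 4*sqrt(2))*(sqrt(2)*s + 1)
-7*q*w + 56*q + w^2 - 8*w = (-7*q + w)*(w - 8)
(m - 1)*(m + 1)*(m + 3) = m^3 + 3*m^2 - m - 3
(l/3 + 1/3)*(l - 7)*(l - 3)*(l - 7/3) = l^4/3 - 34*l^3/9 + 32*l^2/3 - 14*l/9 - 49/3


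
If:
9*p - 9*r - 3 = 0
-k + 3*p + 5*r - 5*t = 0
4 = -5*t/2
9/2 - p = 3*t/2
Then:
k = 923/15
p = 69/10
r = 197/30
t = -8/5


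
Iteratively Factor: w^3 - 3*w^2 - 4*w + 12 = (w - 3)*(w^2 - 4) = (w - 3)*(w + 2)*(w - 2)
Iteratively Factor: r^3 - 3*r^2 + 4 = (r + 1)*(r^2 - 4*r + 4) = (r - 2)*(r + 1)*(r - 2)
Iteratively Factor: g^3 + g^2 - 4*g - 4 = (g + 2)*(g^2 - g - 2) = (g + 1)*(g + 2)*(g - 2)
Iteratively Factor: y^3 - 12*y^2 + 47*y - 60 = (y - 5)*(y^2 - 7*y + 12) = (y - 5)*(y - 3)*(y - 4)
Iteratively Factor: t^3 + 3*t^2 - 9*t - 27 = (t + 3)*(t^2 - 9) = (t + 3)^2*(t - 3)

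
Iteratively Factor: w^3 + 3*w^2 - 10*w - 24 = (w + 2)*(w^2 + w - 12) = (w + 2)*(w + 4)*(w - 3)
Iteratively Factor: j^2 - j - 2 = (j + 1)*(j - 2)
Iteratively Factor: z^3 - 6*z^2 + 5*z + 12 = (z - 3)*(z^2 - 3*z - 4) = (z - 3)*(z + 1)*(z - 4)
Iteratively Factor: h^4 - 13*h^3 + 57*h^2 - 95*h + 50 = (h - 1)*(h^3 - 12*h^2 + 45*h - 50) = (h - 5)*(h - 1)*(h^2 - 7*h + 10) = (h - 5)*(h - 2)*(h - 1)*(h - 5)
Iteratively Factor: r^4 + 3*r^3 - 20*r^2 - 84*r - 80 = (r + 2)*(r^3 + r^2 - 22*r - 40) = (r + 2)*(r + 4)*(r^2 - 3*r - 10) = (r + 2)^2*(r + 4)*(r - 5)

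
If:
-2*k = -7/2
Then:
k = 7/4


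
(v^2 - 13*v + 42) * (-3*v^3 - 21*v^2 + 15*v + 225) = -3*v^5 + 18*v^4 + 162*v^3 - 852*v^2 - 2295*v + 9450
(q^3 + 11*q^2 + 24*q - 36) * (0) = 0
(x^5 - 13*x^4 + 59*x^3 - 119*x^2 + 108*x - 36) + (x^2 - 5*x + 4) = x^5 - 13*x^4 + 59*x^3 - 118*x^2 + 103*x - 32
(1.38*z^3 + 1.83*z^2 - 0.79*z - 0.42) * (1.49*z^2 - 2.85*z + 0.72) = 2.0562*z^5 - 1.2063*z^4 - 5.399*z^3 + 2.9433*z^2 + 0.6282*z - 0.3024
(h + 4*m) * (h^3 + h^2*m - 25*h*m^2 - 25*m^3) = h^4 + 5*h^3*m - 21*h^2*m^2 - 125*h*m^3 - 100*m^4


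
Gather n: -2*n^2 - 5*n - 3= -2*n^2 - 5*n - 3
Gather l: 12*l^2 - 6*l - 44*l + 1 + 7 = 12*l^2 - 50*l + 8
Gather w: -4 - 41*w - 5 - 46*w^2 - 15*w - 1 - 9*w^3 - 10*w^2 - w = -9*w^3 - 56*w^2 - 57*w - 10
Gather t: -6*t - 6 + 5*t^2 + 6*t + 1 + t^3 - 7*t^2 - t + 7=t^3 - 2*t^2 - t + 2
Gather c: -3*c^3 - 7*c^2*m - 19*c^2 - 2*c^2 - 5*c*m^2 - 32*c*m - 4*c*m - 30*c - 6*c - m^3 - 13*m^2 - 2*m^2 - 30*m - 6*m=-3*c^3 + c^2*(-7*m - 21) + c*(-5*m^2 - 36*m - 36) - m^3 - 15*m^2 - 36*m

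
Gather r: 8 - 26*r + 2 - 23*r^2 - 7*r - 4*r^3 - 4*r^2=-4*r^3 - 27*r^2 - 33*r + 10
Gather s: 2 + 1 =3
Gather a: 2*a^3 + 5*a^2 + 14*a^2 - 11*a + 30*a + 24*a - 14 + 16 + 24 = 2*a^3 + 19*a^2 + 43*a + 26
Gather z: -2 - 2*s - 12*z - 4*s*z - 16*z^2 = -2*s - 16*z^2 + z*(-4*s - 12) - 2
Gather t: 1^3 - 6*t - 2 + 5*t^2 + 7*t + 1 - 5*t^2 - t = 0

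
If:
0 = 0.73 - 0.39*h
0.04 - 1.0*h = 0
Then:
No Solution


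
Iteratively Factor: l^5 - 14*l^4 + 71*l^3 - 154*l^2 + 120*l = (l)*(l^4 - 14*l^3 + 71*l^2 - 154*l + 120) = l*(l - 4)*(l^3 - 10*l^2 + 31*l - 30) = l*(l - 4)*(l - 3)*(l^2 - 7*l + 10) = l*(l - 4)*(l - 3)*(l - 2)*(l - 5)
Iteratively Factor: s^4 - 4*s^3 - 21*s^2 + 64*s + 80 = (s + 4)*(s^3 - 8*s^2 + 11*s + 20) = (s - 5)*(s + 4)*(s^2 - 3*s - 4) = (s - 5)*(s - 4)*(s + 4)*(s + 1)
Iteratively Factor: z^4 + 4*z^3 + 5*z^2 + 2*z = (z + 1)*(z^3 + 3*z^2 + 2*z) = (z + 1)^2*(z^2 + 2*z) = z*(z + 1)^2*(z + 2)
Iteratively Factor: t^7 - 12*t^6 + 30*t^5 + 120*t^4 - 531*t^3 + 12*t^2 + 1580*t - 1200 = (t - 5)*(t^6 - 7*t^5 - 5*t^4 + 95*t^3 - 56*t^2 - 268*t + 240) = (t - 5)*(t - 1)*(t^5 - 6*t^4 - 11*t^3 + 84*t^2 + 28*t - 240) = (t - 5)*(t - 4)*(t - 1)*(t^4 - 2*t^3 - 19*t^2 + 8*t + 60) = (t - 5)*(t - 4)*(t - 1)*(t + 2)*(t^3 - 4*t^2 - 11*t + 30) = (t - 5)*(t - 4)*(t - 2)*(t - 1)*(t + 2)*(t^2 - 2*t - 15) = (t - 5)^2*(t - 4)*(t - 2)*(t - 1)*(t + 2)*(t + 3)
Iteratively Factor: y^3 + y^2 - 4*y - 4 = (y - 2)*(y^2 + 3*y + 2) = (y - 2)*(y + 2)*(y + 1)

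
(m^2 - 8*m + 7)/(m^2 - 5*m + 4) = (m - 7)/(m - 4)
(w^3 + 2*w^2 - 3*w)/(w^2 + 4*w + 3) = w*(w - 1)/(w + 1)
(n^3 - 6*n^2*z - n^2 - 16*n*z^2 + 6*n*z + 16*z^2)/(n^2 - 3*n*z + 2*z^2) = (n^3 - 6*n^2*z - n^2 - 16*n*z^2 + 6*n*z + 16*z^2)/(n^2 - 3*n*z + 2*z^2)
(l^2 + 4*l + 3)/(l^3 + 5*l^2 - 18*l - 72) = (l + 1)/(l^2 + 2*l - 24)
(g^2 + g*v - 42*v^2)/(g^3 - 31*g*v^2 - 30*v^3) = (g + 7*v)/(g^2 + 6*g*v + 5*v^2)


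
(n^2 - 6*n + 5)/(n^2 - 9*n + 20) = (n - 1)/(n - 4)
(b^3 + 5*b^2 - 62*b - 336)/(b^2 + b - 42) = (b^2 - 2*b - 48)/(b - 6)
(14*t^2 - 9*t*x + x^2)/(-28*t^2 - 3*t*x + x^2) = (-2*t + x)/(4*t + x)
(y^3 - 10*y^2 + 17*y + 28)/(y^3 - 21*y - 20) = (y^2 - 11*y + 28)/(y^2 - y - 20)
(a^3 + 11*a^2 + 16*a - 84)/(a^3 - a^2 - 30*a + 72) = (a^2 + 5*a - 14)/(a^2 - 7*a + 12)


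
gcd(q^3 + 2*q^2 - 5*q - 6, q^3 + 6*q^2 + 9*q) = q + 3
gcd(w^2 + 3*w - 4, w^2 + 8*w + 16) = w + 4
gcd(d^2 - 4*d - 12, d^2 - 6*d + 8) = 1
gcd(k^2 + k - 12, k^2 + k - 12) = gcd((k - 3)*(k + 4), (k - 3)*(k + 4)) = k^2 + k - 12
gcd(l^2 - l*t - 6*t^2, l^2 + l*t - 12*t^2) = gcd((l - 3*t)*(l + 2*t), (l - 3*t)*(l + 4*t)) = -l + 3*t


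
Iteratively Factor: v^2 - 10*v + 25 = (v - 5)*(v - 5)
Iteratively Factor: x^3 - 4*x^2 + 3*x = (x)*(x^2 - 4*x + 3) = x*(x - 3)*(x - 1)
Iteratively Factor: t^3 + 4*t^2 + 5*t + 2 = (t + 1)*(t^2 + 3*t + 2) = (t + 1)^2*(t + 2)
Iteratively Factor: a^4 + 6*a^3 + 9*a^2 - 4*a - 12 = (a + 3)*(a^3 + 3*a^2 - 4) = (a + 2)*(a + 3)*(a^2 + a - 2) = (a + 2)^2*(a + 3)*(a - 1)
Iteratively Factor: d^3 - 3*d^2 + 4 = (d - 2)*(d^2 - d - 2) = (d - 2)*(d + 1)*(d - 2)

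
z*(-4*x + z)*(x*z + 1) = -4*x^2*z^2 + x*z^3 - 4*x*z + z^2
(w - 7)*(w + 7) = w^2 - 49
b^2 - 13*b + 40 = (b - 8)*(b - 5)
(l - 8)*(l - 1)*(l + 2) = l^3 - 7*l^2 - 10*l + 16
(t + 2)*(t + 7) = t^2 + 9*t + 14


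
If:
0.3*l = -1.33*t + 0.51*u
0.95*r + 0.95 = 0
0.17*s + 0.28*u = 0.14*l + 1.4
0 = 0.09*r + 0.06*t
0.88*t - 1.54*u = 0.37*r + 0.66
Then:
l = -5.51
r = -1.00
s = 2.59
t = 1.50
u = 0.67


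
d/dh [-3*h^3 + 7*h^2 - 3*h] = -9*h^2 + 14*h - 3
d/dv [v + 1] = 1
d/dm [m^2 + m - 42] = 2*m + 1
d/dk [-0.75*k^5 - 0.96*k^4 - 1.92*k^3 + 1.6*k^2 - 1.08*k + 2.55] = -3.75*k^4 - 3.84*k^3 - 5.76*k^2 + 3.2*k - 1.08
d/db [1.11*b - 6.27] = 1.11000000000000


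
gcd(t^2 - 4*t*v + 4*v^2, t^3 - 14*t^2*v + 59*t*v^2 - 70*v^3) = t - 2*v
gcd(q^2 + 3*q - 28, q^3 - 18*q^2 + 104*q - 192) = q - 4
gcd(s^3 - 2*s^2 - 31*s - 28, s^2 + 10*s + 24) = s + 4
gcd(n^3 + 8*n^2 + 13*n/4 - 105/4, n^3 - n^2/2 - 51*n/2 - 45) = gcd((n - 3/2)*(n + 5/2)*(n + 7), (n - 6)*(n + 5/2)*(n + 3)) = n + 5/2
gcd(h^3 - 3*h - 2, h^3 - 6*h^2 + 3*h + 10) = h^2 - h - 2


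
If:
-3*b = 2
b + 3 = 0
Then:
No Solution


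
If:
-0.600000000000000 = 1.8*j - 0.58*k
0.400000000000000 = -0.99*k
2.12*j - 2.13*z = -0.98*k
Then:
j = -0.46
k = -0.40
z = -0.65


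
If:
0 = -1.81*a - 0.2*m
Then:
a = -0.110497237569061*m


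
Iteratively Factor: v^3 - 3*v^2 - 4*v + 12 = (v - 3)*(v^2 - 4) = (v - 3)*(v - 2)*(v + 2)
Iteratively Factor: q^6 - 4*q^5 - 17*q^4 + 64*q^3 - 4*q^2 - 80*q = (q + 4)*(q^5 - 8*q^4 + 15*q^3 + 4*q^2 - 20*q) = (q - 2)*(q + 4)*(q^4 - 6*q^3 + 3*q^2 + 10*q) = (q - 2)*(q + 1)*(q + 4)*(q^3 - 7*q^2 + 10*q) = (q - 5)*(q - 2)*(q + 1)*(q + 4)*(q^2 - 2*q) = q*(q - 5)*(q - 2)*(q + 1)*(q + 4)*(q - 2)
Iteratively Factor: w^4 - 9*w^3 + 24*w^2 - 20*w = (w)*(w^3 - 9*w^2 + 24*w - 20) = w*(w - 5)*(w^2 - 4*w + 4) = w*(w - 5)*(w - 2)*(w - 2)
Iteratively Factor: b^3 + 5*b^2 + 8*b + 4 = (b + 1)*(b^2 + 4*b + 4) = (b + 1)*(b + 2)*(b + 2)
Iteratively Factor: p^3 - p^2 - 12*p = (p)*(p^2 - p - 12) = p*(p - 4)*(p + 3)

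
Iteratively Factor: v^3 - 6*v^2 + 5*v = (v - 5)*(v^2 - v) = v*(v - 5)*(v - 1)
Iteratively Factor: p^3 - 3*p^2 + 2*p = (p - 2)*(p^2 - p) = p*(p - 2)*(p - 1)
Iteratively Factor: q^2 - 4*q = (q - 4)*(q)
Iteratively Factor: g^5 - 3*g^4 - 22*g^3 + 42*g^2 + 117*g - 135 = (g - 3)*(g^4 - 22*g^2 - 24*g + 45) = (g - 5)*(g - 3)*(g^3 + 5*g^2 + 3*g - 9) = (g - 5)*(g - 3)*(g - 1)*(g^2 + 6*g + 9) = (g - 5)*(g - 3)*(g - 1)*(g + 3)*(g + 3)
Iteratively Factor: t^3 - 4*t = (t)*(t^2 - 4) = t*(t - 2)*(t + 2)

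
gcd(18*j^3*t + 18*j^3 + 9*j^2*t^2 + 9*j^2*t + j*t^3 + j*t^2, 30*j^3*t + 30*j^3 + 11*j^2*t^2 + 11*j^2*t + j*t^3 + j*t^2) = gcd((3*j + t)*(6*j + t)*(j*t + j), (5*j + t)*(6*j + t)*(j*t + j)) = 6*j^2*t + 6*j^2 + j*t^2 + j*t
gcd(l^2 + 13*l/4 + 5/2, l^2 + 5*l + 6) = l + 2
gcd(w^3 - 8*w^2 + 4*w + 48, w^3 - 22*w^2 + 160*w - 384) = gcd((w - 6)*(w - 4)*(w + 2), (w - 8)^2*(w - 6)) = w - 6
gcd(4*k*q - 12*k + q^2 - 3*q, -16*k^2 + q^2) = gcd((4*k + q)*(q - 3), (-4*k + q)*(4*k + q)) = 4*k + q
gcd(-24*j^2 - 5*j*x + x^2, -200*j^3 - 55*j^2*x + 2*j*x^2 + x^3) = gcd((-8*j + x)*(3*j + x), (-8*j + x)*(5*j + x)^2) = -8*j + x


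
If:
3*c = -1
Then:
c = -1/3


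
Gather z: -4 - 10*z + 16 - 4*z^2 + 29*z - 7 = -4*z^2 + 19*z + 5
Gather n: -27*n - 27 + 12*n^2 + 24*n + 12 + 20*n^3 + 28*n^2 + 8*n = 20*n^3 + 40*n^2 + 5*n - 15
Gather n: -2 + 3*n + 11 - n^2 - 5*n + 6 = -n^2 - 2*n + 15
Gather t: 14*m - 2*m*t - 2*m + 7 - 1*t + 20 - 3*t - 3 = 12*m + t*(-2*m - 4) + 24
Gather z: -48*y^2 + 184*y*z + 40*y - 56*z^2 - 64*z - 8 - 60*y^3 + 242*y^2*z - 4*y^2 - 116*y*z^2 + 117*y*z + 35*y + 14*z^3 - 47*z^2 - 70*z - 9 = -60*y^3 - 52*y^2 + 75*y + 14*z^3 + z^2*(-116*y - 103) + z*(242*y^2 + 301*y - 134) - 17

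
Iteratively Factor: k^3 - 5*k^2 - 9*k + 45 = (k - 5)*(k^2 - 9) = (k - 5)*(k - 3)*(k + 3)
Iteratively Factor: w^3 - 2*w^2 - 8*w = (w - 4)*(w^2 + 2*w) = (w - 4)*(w + 2)*(w)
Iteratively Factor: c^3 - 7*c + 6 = (c - 2)*(c^2 + 2*c - 3) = (c - 2)*(c + 3)*(c - 1)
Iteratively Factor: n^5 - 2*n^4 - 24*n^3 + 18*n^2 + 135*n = (n - 5)*(n^4 + 3*n^3 - 9*n^2 - 27*n) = (n - 5)*(n + 3)*(n^3 - 9*n) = (n - 5)*(n - 3)*(n + 3)*(n^2 + 3*n) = n*(n - 5)*(n - 3)*(n + 3)*(n + 3)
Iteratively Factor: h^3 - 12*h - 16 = (h + 2)*(h^2 - 2*h - 8) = (h - 4)*(h + 2)*(h + 2)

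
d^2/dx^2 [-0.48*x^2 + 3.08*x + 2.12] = -0.960000000000000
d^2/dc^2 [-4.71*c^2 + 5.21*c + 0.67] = -9.42000000000000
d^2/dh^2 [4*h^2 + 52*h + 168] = 8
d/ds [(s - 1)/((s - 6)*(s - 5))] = (-s^2 + 2*s + 19)/(s^4 - 22*s^3 + 181*s^2 - 660*s + 900)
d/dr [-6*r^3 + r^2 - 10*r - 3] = -18*r^2 + 2*r - 10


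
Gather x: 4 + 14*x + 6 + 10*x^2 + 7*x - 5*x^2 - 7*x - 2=5*x^2 + 14*x + 8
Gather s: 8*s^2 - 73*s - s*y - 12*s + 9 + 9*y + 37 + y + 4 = 8*s^2 + s*(-y - 85) + 10*y + 50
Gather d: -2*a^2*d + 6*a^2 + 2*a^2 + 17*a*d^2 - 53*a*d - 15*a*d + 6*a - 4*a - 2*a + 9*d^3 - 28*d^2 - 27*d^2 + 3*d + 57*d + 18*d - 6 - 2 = 8*a^2 + 9*d^3 + d^2*(17*a - 55) + d*(-2*a^2 - 68*a + 78) - 8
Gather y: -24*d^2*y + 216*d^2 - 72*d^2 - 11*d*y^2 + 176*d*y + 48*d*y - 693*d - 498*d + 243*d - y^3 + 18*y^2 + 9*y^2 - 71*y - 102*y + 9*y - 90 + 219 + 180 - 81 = 144*d^2 - 948*d - y^3 + y^2*(27 - 11*d) + y*(-24*d^2 + 224*d - 164) + 228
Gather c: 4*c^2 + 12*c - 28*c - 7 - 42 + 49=4*c^2 - 16*c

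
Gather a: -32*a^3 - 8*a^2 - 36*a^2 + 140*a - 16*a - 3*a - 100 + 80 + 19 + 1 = -32*a^3 - 44*a^2 + 121*a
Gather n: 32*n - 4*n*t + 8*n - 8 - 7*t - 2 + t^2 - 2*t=n*(40 - 4*t) + t^2 - 9*t - 10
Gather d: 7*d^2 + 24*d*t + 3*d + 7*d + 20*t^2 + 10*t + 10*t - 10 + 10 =7*d^2 + d*(24*t + 10) + 20*t^2 + 20*t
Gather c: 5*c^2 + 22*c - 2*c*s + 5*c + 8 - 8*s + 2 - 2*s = 5*c^2 + c*(27 - 2*s) - 10*s + 10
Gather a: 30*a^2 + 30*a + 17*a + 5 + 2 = 30*a^2 + 47*a + 7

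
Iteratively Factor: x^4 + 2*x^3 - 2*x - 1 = (x + 1)*(x^3 + x^2 - x - 1) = (x - 1)*(x + 1)*(x^2 + 2*x + 1) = (x - 1)*(x + 1)^2*(x + 1)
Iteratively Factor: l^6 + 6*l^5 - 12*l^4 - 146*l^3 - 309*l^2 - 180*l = (l + 3)*(l^5 + 3*l^4 - 21*l^3 - 83*l^2 - 60*l) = l*(l + 3)*(l^4 + 3*l^3 - 21*l^2 - 83*l - 60) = l*(l - 5)*(l + 3)*(l^3 + 8*l^2 + 19*l + 12) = l*(l - 5)*(l + 3)^2*(l^2 + 5*l + 4) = l*(l - 5)*(l + 1)*(l + 3)^2*(l + 4)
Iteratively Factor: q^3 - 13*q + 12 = (q - 3)*(q^2 + 3*q - 4) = (q - 3)*(q + 4)*(q - 1)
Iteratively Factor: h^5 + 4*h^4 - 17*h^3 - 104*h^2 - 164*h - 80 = (h - 5)*(h^4 + 9*h^3 + 28*h^2 + 36*h + 16) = (h - 5)*(h + 1)*(h^3 + 8*h^2 + 20*h + 16) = (h - 5)*(h + 1)*(h + 2)*(h^2 + 6*h + 8) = (h - 5)*(h + 1)*(h + 2)^2*(h + 4)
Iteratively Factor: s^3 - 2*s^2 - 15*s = (s)*(s^2 - 2*s - 15) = s*(s - 5)*(s + 3)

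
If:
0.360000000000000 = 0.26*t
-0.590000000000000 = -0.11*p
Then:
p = 5.36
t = 1.38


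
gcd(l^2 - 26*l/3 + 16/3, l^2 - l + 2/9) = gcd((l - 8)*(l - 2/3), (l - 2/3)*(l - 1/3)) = l - 2/3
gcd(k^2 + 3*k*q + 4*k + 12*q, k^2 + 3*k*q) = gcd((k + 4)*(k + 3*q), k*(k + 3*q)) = k + 3*q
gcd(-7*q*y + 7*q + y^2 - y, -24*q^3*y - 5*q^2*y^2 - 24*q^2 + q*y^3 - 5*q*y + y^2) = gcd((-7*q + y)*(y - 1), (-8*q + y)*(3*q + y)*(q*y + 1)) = 1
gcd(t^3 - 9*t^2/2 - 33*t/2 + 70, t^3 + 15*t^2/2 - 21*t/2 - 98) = t^2 + t/2 - 14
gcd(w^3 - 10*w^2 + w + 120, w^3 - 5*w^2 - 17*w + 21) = w + 3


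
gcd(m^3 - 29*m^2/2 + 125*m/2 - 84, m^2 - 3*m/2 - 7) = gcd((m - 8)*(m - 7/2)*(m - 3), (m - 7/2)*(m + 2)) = m - 7/2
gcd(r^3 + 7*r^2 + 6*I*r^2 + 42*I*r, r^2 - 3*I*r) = r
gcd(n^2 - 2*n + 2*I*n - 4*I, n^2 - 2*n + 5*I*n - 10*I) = n - 2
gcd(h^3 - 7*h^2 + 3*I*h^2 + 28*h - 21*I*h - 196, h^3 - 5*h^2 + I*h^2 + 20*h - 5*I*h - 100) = h - 4*I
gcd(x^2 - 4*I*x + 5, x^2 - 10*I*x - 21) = 1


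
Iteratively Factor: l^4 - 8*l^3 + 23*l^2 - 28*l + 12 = (l - 1)*(l^3 - 7*l^2 + 16*l - 12) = (l - 2)*(l - 1)*(l^2 - 5*l + 6) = (l - 2)^2*(l - 1)*(l - 3)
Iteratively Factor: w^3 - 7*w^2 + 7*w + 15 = (w + 1)*(w^2 - 8*w + 15) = (w - 5)*(w + 1)*(w - 3)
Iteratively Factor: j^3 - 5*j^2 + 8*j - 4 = (j - 1)*(j^2 - 4*j + 4) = (j - 2)*(j - 1)*(j - 2)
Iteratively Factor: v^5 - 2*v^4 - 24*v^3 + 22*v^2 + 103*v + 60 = (v + 1)*(v^4 - 3*v^3 - 21*v^2 + 43*v + 60) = (v + 1)^2*(v^3 - 4*v^2 - 17*v + 60) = (v - 5)*(v + 1)^2*(v^2 + v - 12) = (v - 5)*(v + 1)^2*(v + 4)*(v - 3)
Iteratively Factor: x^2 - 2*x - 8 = (x - 4)*(x + 2)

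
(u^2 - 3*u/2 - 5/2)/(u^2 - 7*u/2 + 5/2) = (u + 1)/(u - 1)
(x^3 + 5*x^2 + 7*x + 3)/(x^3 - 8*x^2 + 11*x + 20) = (x^2 + 4*x + 3)/(x^2 - 9*x + 20)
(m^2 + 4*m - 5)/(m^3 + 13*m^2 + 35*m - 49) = (m + 5)/(m^2 + 14*m + 49)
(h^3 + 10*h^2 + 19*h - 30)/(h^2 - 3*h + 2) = (h^2 + 11*h + 30)/(h - 2)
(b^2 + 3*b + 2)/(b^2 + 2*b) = (b + 1)/b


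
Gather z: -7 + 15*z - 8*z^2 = -8*z^2 + 15*z - 7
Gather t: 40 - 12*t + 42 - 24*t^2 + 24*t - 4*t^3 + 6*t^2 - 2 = -4*t^3 - 18*t^2 + 12*t + 80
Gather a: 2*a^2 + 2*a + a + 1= 2*a^2 + 3*a + 1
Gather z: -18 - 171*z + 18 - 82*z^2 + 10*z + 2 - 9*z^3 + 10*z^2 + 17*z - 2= -9*z^3 - 72*z^2 - 144*z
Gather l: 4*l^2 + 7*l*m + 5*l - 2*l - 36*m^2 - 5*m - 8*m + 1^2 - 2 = 4*l^2 + l*(7*m + 3) - 36*m^2 - 13*m - 1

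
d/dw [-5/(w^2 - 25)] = 10*w/(w^2 - 25)^2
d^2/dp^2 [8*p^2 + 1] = 16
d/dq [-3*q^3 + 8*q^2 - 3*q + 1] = -9*q^2 + 16*q - 3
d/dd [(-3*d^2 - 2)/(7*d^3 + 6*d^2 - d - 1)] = (21*d^4 + 45*d^2 + 30*d - 2)/(49*d^6 + 84*d^5 + 22*d^4 - 26*d^3 - 11*d^2 + 2*d + 1)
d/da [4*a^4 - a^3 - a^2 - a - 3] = 16*a^3 - 3*a^2 - 2*a - 1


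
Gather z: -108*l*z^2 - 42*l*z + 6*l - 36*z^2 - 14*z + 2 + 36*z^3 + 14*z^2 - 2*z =6*l + 36*z^3 + z^2*(-108*l - 22) + z*(-42*l - 16) + 2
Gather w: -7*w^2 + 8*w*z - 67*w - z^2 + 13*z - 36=-7*w^2 + w*(8*z - 67) - z^2 + 13*z - 36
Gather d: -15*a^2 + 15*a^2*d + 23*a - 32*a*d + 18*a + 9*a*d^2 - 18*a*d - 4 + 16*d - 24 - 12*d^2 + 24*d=-15*a^2 + 41*a + d^2*(9*a - 12) + d*(15*a^2 - 50*a + 40) - 28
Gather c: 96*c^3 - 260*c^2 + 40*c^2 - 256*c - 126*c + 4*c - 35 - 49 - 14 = 96*c^3 - 220*c^2 - 378*c - 98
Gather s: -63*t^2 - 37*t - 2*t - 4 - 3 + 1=-63*t^2 - 39*t - 6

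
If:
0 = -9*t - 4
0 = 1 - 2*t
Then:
No Solution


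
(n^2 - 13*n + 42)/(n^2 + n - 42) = (n - 7)/(n + 7)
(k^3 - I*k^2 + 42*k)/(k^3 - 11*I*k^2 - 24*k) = (-k^2 + I*k - 42)/(-k^2 + 11*I*k + 24)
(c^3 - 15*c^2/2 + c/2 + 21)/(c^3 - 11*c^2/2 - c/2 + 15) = (c - 7)/(c - 5)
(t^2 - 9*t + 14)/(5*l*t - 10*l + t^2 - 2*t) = (t - 7)/(5*l + t)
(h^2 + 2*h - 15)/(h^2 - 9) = (h + 5)/(h + 3)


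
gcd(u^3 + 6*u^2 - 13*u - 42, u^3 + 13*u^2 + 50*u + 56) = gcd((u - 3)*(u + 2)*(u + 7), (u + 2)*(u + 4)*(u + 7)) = u^2 + 9*u + 14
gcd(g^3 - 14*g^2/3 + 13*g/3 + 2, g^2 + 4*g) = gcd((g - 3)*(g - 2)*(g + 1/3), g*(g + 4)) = 1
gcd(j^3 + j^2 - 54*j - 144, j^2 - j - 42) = j + 6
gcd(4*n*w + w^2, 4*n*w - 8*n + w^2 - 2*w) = 4*n + w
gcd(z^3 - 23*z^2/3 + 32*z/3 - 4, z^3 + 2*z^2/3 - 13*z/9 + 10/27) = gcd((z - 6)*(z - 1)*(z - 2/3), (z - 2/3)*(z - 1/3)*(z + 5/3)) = z - 2/3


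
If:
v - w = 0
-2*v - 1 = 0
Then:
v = -1/2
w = -1/2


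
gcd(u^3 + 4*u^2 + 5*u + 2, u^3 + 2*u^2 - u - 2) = u^2 + 3*u + 2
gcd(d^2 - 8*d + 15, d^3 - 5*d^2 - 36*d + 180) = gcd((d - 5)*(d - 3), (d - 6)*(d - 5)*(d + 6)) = d - 5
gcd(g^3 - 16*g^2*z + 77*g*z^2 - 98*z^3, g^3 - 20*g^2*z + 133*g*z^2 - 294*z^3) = g^2 - 14*g*z + 49*z^2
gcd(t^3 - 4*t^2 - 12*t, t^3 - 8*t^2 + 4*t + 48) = t^2 - 4*t - 12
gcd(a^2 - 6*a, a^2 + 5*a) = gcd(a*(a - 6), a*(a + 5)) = a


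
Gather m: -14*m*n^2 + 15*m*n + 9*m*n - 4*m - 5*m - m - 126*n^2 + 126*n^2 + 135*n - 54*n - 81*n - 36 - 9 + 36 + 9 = m*(-14*n^2 + 24*n - 10)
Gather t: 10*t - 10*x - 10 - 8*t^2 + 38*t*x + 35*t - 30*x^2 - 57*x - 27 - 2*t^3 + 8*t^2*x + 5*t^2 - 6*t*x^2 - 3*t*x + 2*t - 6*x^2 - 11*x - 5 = -2*t^3 + t^2*(8*x - 3) + t*(-6*x^2 + 35*x + 47) - 36*x^2 - 78*x - 42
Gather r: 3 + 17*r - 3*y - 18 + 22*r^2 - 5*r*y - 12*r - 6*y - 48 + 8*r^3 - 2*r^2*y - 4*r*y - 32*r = 8*r^3 + r^2*(22 - 2*y) + r*(-9*y - 27) - 9*y - 63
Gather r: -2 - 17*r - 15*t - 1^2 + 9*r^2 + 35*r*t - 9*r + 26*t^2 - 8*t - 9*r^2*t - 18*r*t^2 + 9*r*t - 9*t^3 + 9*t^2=r^2*(9 - 9*t) + r*(-18*t^2 + 44*t - 26) - 9*t^3 + 35*t^2 - 23*t - 3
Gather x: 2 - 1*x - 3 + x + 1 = 0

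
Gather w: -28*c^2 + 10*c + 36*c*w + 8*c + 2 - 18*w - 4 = -28*c^2 + 18*c + w*(36*c - 18) - 2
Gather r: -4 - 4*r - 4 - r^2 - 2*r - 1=-r^2 - 6*r - 9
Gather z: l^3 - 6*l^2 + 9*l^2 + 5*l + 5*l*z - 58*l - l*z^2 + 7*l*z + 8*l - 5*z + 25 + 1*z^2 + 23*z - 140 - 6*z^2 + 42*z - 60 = l^3 + 3*l^2 - 45*l + z^2*(-l - 5) + z*(12*l + 60) - 175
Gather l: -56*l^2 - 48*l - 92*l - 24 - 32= -56*l^2 - 140*l - 56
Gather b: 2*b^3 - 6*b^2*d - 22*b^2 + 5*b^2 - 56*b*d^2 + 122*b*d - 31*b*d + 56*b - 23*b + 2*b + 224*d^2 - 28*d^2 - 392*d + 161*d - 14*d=2*b^3 + b^2*(-6*d - 17) + b*(-56*d^2 + 91*d + 35) + 196*d^2 - 245*d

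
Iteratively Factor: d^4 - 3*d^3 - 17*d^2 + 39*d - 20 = (d + 4)*(d^3 - 7*d^2 + 11*d - 5) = (d - 5)*(d + 4)*(d^2 - 2*d + 1) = (d - 5)*(d - 1)*(d + 4)*(d - 1)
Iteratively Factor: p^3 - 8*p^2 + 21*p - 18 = (p - 3)*(p^2 - 5*p + 6) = (p - 3)^2*(p - 2)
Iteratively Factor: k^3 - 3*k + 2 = (k - 1)*(k^2 + k - 2) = (k - 1)^2*(k + 2)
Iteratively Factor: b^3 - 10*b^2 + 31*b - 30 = (b - 5)*(b^2 - 5*b + 6) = (b - 5)*(b - 2)*(b - 3)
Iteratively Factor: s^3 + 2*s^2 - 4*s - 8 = (s - 2)*(s^2 + 4*s + 4) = (s - 2)*(s + 2)*(s + 2)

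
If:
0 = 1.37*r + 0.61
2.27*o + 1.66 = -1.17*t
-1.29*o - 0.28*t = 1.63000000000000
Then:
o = -1.65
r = -0.45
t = 1.78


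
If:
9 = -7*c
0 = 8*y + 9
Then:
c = -9/7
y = -9/8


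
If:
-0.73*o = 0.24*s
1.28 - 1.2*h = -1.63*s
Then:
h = 1.35833333333333*s + 1.06666666666667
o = -0.328767123287671*s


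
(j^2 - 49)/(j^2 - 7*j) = (j + 7)/j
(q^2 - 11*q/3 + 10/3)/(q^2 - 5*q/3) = (q - 2)/q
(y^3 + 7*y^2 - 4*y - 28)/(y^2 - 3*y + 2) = (y^2 + 9*y + 14)/(y - 1)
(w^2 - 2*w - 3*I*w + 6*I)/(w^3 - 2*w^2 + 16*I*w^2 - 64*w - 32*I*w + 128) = (w - 3*I)/(w^2 + 16*I*w - 64)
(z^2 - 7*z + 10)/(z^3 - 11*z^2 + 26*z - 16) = (z - 5)/(z^2 - 9*z + 8)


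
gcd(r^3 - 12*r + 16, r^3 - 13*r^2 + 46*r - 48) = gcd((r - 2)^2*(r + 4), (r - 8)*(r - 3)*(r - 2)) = r - 2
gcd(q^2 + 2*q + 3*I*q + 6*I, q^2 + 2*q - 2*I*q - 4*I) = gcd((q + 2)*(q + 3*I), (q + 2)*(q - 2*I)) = q + 2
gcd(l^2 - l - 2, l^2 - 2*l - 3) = l + 1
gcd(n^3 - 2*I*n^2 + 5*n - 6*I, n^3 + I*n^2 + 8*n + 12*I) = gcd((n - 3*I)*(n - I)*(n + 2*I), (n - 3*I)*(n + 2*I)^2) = n^2 - I*n + 6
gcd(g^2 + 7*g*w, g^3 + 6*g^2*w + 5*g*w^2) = g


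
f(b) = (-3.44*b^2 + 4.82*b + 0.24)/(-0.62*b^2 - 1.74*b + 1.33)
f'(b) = (4.82 - 6.88*b)/(-0.62*b^2 - 1.74*b + 1.33) + (1.24*b + 1.74)*(-3.44*b^2 + 4.82*b + 0.24)/(-0.62*b^2 - 1.74*b + 1.33)^2 = (8.974*b^2 - 8.8528*b + 6.8282)/(0.3844*b^4 + 2.1576*b^3 + 1.3784*b^2 - 4.6284*b + 1.7689)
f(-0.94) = -3.03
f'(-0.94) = 3.95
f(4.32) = 2.43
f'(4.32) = 0.43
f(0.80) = -4.13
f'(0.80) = 26.08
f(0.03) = 0.30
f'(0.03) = 4.03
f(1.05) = -1.28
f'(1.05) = 5.33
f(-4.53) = 26.26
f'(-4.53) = 18.75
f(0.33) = 2.12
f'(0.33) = 10.31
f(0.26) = 1.51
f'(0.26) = 7.35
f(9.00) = 3.64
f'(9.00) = 0.16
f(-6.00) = 14.46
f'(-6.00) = 3.44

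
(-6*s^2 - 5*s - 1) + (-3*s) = -6*s^2 - 8*s - 1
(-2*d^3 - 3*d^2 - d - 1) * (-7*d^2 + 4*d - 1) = 14*d^5 + 13*d^4 - 3*d^3 + 6*d^2 - 3*d + 1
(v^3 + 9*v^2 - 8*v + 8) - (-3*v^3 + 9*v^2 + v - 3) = 4*v^3 - 9*v + 11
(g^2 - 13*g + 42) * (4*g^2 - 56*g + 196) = 4*g^4 - 108*g^3 + 1092*g^2 - 4900*g + 8232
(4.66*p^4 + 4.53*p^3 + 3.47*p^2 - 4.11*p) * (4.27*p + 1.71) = 19.8982*p^5 + 27.3117*p^4 + 22.5632*p^3 - 11.616*p^2 - 7.0281*p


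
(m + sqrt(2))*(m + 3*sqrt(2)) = m^2 + 4*sqrt(2)*m + 6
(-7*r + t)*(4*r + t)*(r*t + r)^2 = -28*r^4*t^2 - 56*r^4*t - 28*r^4 - 3*r^3*t^3 - 6*r^3*t^2 - 3*r^3*t + r^2*t^4 + 2*r^2*t^3 + r^2*t^2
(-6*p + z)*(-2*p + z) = 12*p^2 - 8*p*z + z^2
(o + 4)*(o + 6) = o^2 + 10*o + 24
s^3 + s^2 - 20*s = s*(s - 4)*(s + 5)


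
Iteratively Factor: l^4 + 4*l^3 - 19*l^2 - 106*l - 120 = (l + 4)*(l^3 - 19*l - 30) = (l + 3)*(l + 4)*(l^2 - 3*l - 10) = (l - 5)*(l + 3)*(l + 4)*(l + 2)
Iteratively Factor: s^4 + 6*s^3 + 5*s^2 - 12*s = (s - 1)*(s^3 + 7*s^2 + 12*s) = s*(s - 1)*(s^2 + 7*s + 12) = s*(s - 1)*(s + 4)*(s + 3)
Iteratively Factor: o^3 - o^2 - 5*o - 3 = (o + 1)*(o^2 - 2*o - 3) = (o - 3)*(o + 1)*(o + 1)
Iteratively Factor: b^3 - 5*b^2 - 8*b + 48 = (b - 4)*(b^2 - b - 12) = (b - 4)*(b + 3)*(b - 4)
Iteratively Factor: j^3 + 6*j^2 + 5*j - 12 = (j + 3)*(j^2 + 3*j - 4) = (j + 3)*(j + 4)*(j - 1)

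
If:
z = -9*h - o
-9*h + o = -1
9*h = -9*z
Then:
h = 1/17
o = -8/17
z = -1/17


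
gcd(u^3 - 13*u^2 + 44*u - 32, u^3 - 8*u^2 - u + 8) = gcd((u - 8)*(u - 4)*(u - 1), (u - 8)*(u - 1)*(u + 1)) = u^2 - 9*u + 8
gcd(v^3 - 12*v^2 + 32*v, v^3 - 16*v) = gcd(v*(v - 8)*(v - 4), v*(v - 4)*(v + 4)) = v^2 - 4*v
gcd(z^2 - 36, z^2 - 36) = z^2 - 36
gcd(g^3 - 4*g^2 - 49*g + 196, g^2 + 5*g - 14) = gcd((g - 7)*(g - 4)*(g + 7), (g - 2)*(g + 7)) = g + 7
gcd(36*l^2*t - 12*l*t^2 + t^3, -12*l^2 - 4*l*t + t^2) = -6*l + t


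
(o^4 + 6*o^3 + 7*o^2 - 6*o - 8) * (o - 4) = o^5 + 2*o^4 - 17*o^3 - 34*o^2 + 16*o + 32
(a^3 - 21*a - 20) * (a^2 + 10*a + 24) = a^5 + 10*a^4 + 3*a^3 - 230*a^2 - 704*a - 480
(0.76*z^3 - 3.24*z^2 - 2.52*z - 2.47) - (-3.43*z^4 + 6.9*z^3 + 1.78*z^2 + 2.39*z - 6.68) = 3.43*z^4 - 6.14*z^3 - 5.02*z^2 - 4.91*z + 4.21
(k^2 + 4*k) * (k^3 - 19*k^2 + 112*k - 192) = k^5 - 15*k^4 + 36*k^3 + 256*k^2 - 768*k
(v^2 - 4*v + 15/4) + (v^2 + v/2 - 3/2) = 2*v^2 - 7*v/2 + 9/4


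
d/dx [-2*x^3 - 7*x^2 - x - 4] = -6*x^2 - 14*x - 1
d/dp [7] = 0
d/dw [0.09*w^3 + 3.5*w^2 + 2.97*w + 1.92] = 0.27*w^2 + 7.0*w + 2.97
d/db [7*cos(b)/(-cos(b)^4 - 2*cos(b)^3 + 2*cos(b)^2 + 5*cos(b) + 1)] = 28*(-3*cos(b)^4 - 4*cos(b)^3 + 2*cos(b)^2 - 1)*sin(b)/(2*sin(b)^4 - 7*cos(b) + cos(3*b) - 4)^2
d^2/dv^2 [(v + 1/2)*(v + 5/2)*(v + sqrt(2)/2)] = 6*v + sqrt(2) + 6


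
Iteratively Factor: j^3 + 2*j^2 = (j)*(j^2 + 2*j) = j*(j + 2)*(j)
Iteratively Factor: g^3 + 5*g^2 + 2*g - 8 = (g + 2)*(g^2 + 3*g - 4) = (g + 2)*(g + 4)*(g - 1)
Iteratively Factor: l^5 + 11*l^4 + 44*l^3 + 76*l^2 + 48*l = (l)*(l^4 + 11*l^3 + 44*l^2 + 76*l + 48) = l*(l + 3)*(l^3 + 8*l^2 + 20*l + 16) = l*(l + 3)*(l + 4)*(l^2 + 4*l + 4) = l*(l + 2)*(l + 3)*(l + 4)*(l + 2)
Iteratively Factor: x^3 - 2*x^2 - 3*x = (x + 1)*(x^2 - 3*x) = (x - 3)*(x + 1)*(x)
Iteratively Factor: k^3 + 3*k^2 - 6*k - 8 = (k + 1)*(k^2 + 2*k - 8) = (k - 2)*(k + 1)*(k + 4)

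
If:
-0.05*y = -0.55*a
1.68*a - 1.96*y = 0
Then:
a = 0.00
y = 0.00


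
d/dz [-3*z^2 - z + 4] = -6*z - 1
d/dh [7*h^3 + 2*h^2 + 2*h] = 21*h^2 + 4*h + 2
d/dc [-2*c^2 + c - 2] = 1 - 4*c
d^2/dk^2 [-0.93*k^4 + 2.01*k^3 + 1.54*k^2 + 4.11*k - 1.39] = -11.16*k^2 + 12.06*k + 3.08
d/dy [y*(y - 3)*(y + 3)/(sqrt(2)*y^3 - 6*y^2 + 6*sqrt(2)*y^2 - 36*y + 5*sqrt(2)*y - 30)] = (-3*y^4 + 3*sqrt(2)*y^4 - 36*y^3 + 14*sqrt(2)*y^3 - 72*y^2 + 27*sqrt(2)*y^2 + 135)/(y^6 - 6*sqrt(2)*y^5 + 12*y^5 - 72*sqrt(2)*y^4 + 64*y^4 - 276*sqrt(2)*y^3 + 276*y^3 - 360*sqrt(2)*y^2 + 853*y^2 - 150*sqrt(2)*y + 1080*y + 450)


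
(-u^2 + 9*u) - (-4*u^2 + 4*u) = 3*u^2 + 5*u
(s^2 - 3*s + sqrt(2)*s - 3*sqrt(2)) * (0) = 0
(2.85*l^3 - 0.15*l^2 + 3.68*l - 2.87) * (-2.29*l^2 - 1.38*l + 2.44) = -6.5265*l^5 - 3.5895*l^4 - 1.2662*l^3 + 1.1279*l^2 + 12.9398*l - 7.0028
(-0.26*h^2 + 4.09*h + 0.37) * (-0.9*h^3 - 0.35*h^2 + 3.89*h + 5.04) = 0.234*h^5 - 3.59*h^4 - 2.7759*h^3 + 14.4702*h^2 + 22.0529*h + 1.8648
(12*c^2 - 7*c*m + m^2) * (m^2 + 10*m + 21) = 12*c^2*m^2 + 120*c^2*m + 252*c^2 - 7*c*m^3 - 70*c*m^2 - 147*c*m + m^4 + 10*m^3 + 21*m^2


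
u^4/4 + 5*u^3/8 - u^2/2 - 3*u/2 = u*(u/4 + 1/2)*(u - 3/2)*(u + 2)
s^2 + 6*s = s*(s + 6)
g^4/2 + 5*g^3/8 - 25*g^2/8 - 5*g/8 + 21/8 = (g/2 + 1/2)*(g - 7/4)*(g - 1)*(g + 3)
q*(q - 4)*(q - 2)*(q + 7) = q^4 + q^3 - 34*q^2 + 56*q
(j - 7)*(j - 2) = j^2 - 9*j + 14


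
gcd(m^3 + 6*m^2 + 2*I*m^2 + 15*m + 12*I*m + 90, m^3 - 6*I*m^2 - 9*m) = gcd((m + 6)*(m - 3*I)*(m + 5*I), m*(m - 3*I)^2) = m - 3*I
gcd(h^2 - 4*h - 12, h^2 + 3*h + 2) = h + 2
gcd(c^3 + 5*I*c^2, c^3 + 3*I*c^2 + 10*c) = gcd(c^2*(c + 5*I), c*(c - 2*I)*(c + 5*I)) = c^2 + 5*I*c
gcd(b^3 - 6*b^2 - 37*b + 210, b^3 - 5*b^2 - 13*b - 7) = b - 7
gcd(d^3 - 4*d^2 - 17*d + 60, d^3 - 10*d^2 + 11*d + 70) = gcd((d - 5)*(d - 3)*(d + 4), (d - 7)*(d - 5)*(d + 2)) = d - 5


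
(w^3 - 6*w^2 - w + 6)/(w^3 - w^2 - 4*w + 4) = (w^2 - 5*w - 6)/(w^2 - 4)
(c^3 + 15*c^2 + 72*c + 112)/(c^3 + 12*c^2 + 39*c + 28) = (c + 4)/(c + 1)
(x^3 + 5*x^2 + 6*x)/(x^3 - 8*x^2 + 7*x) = (x^2 + 5*x + 6)/(x^2 - 8*x + 7)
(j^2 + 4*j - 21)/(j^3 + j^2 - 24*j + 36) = (j + 7)/(j^2 + 4*j - 12)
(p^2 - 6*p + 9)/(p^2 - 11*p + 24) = (p - 3)/(p - 8)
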